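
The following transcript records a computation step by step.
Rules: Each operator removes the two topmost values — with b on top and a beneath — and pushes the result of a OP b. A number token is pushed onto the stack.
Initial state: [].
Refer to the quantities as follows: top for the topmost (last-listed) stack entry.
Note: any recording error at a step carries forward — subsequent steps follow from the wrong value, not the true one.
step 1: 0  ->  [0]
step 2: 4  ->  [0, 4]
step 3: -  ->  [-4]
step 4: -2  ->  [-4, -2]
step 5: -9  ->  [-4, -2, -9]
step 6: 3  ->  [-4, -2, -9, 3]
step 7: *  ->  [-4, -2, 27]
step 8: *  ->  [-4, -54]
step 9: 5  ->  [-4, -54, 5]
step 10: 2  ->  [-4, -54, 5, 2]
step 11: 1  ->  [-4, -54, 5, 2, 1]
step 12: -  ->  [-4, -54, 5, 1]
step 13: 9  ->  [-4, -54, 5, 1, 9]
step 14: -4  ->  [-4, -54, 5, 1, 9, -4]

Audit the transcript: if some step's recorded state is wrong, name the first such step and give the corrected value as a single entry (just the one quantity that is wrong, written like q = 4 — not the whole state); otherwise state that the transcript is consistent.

step 7, top = -27

Step 1: push 0: top = 0 — in agreement.
Step 2: push 4: top = 4 — same as recorded.
Step 3: 0 - 4 = -4 — exactly as logged.
Step 4: push -2: top = -2 — in agreement.
Step 5: push -9: top = -9 — confirmed correct.
Step 6: push 3: top = 3 — confirmed correct.
Step 7: -9 * 3 = -27 — this is not what the transcript shows.
Conclusion: step 7 carries the first error; the entry should be top = -27.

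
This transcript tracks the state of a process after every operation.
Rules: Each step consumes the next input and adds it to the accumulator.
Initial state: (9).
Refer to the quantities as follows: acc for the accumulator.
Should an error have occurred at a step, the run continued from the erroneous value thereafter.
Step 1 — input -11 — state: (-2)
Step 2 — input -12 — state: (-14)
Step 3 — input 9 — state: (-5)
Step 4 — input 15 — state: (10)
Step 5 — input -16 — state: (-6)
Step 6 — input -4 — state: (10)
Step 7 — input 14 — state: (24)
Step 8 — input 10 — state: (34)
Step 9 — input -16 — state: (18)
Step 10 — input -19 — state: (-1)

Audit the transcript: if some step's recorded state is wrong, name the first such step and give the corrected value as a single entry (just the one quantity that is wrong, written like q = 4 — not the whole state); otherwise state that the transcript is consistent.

Recomputing the run from the initial state:
step 1: acc = -2
step 2: acc = -14
step 3: acc = -5
step 4: acc = 10
step 5: acc = -6
step 6: acc = -10
step 7: acc = 4
step 8: acc = 14
step 9: acc = -2
step 10: acc = -21
The first disagreement with the transcript is at step 6, where the value should be acc = -10.

step 6, acc = -10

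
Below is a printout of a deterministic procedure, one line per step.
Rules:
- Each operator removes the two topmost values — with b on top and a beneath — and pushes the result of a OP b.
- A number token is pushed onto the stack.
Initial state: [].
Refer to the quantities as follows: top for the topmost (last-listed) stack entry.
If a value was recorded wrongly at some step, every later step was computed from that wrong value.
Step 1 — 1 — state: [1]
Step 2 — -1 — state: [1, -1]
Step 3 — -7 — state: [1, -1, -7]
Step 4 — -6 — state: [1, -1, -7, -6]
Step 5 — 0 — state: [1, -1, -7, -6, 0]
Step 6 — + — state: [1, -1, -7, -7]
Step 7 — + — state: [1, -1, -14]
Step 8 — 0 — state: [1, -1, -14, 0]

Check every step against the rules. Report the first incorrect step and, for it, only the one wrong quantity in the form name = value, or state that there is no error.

step 6, top = -6

Recomputing the run from the initial state:
step 1: [1]
step 2: [1, -1]
step 3: [1, -1, -7]
step 4: [1, -1, -7, -6]
step 5: [1, -1, -7, -6, 0]
step 6: [1, -1, -7, -6]
step 7: [1, -1, -13]
step 8: [1, -1, -13, 0]
The first disagreement with the printout is at step 6, where the value should be top = -6.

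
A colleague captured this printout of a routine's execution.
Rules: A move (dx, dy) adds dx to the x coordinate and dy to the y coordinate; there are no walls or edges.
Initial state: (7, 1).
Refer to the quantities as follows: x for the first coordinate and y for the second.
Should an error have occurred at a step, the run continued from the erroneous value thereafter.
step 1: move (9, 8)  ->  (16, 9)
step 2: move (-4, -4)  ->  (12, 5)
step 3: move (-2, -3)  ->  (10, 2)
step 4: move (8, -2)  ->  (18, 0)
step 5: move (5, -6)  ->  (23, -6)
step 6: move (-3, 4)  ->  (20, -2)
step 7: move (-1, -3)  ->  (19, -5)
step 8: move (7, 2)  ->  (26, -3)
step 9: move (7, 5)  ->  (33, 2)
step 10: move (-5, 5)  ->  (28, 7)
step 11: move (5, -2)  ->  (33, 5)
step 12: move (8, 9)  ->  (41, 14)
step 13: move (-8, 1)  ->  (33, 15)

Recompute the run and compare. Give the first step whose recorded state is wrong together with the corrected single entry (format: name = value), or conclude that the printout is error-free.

Recomputing the run from the initial state:
step 1: x = 16, y = 9
step 2: x = 12, y = 5
step 3: x = 10, y = 2
step 4: x = 18, y = 0
step 5: x = 23, y = -6
step 6: x = 20, y = -2
step 7: x = 19, y = -5
step 8: x = 26, y = -3
step 9: x = 33, y = 2
step 10: x = 28, y = 7
step 11: x = 33, y = 5
step 12: x = 41, y = 14
step 13: x = 33, y = 15
This matches the printout at every step.

no error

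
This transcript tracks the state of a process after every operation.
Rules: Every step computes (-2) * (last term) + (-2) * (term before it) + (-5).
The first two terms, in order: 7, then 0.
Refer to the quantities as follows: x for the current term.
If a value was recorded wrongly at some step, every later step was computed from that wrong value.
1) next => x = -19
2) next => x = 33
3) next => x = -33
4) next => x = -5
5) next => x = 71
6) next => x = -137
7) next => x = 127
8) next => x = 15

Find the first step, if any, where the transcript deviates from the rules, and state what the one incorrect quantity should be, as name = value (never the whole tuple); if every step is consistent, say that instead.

no error

step 1: x = -2*(0) + (-2)*(7) + (-5) = -19 -> in agreement
step 2: x = -2*(-19) + (-2)*(0) + (-5) = 33 -> confirmed correct
step 3: x = -2*(33) + (-2)*(-19) + (-5) = -33 -> verified
step 4: x = -2*(-33) + (-2)*(33) + (-5) = -5 -> no discrepancy
step 5: x = -2*(-5) + (-2)*(-33) + (-5) = 71 -> verified
step 6: x = -2*(71) + (-2)*(-5) + (-5) = -137 -> verified
step 7: x = -2*(-137) + (-2)*(71) + (-5) = 127 -> no discrepancy
step 8: x = -2*(127) + (-2)*(-137) + (-5) = 15 -> verified
Each recorded entry agrees with the recomputation.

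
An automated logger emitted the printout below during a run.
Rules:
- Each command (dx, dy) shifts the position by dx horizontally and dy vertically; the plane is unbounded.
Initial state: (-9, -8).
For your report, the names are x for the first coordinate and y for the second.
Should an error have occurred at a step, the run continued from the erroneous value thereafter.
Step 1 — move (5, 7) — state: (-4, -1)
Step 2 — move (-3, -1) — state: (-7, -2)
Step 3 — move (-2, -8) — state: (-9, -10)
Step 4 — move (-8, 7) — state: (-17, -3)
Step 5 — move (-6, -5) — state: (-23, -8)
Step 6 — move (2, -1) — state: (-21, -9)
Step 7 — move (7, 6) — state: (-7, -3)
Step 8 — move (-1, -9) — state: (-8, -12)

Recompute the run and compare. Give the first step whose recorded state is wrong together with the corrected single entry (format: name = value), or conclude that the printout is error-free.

Step 1: x = -9 + (5) = -4, y = -8 + (7) = -1 — no discrepancy.
Step 2: x = -4 + (-3) = -7, y = -1 + (-1) = -2 — same as recorded.
Step 3: x = -7 + (-2) = -9, y = -2 + (-8) = -10 — same as recorded.
Step 4: x = -9 + (-8) = -17, y = -10 + (7) = -3 — exactly as logged.
Step 5: x = -17 + (-6) = -23, y = -3 + (-5) = -8 — consistent with the printout.
Step 6: x = -23 + (2) = -21, y = -8 + (-1) = -9 — checks out.
Step 7: x = -21 + (7) = -14, y = -9 + (6) = -3 — the printout has a different value.
Step 7 is the first one off; corrected, x = -14.

step 7, x = -14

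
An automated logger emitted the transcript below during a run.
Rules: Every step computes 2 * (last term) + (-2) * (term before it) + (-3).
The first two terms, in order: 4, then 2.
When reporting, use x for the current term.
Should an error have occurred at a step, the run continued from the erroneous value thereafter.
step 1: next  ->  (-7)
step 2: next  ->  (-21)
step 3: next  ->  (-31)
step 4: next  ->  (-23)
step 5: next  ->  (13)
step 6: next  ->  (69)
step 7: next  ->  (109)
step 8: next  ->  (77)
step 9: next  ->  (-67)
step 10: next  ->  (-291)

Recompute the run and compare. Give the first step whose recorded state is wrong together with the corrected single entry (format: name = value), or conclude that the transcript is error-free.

no error

Recomputing the run from the initial state:
step 1: x = -7
step 2: x = -21
step 3: x = -31
step 4: x = -23
step 5: x = 13
step 6: x = 69
step 7: x = 109
step 8: x = 77
step 9: x = -67
step 10: x = -291
This matches the transcript at every step.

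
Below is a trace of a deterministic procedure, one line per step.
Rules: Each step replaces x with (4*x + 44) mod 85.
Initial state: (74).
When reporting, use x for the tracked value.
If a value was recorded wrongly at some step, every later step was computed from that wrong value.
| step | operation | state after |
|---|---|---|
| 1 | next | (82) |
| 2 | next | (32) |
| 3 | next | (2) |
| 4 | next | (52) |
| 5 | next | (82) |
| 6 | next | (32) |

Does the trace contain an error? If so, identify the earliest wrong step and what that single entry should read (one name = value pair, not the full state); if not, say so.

Recomputing the run from the initial state:
step 1: x = 0
step 2: x = 44
step 3: x = 50
step 4: x = 74
step 5: x = 0
step 6: x = 44
The first disagreement with the trace is at step 1, where the value should be x = 0.

step 1, x = 0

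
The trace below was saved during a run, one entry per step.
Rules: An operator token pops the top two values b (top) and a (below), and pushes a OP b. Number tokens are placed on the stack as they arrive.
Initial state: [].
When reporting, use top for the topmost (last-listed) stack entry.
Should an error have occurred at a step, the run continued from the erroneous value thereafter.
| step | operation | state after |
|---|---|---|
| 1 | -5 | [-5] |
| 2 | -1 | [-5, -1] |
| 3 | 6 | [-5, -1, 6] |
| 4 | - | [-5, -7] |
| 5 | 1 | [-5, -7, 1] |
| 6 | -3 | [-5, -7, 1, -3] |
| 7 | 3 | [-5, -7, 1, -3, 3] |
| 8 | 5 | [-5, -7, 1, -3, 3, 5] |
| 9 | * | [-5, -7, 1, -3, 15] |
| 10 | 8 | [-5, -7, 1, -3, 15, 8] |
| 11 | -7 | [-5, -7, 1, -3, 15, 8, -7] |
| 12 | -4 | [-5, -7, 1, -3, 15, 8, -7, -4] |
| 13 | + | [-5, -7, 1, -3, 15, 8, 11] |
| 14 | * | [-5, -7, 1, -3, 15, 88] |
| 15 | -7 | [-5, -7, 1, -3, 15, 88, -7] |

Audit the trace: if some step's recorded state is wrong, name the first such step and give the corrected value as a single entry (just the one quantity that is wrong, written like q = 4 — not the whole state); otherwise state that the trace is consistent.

Recomputing the run from the initial state:
step 1: [-5]
step 2: [-5, -1]
step 3: [-5, -1, 6]
step 4: [-5, -7]
step 5: [-5, -7, 1]
step 6: [-5, -7, 1, -3]
step 7: [-5, -7, 1, -3, 3]
step 8: [-5, -7, 1, -3, 3, 5]
step 9: [-5, -7, 1, -3, 15]
step 10: [-5, -7, 1, -3, 15, 8]
step 11: [-5, -7, 1, -3, 15, 8, -7]
step 12: [-5, -7, 1, -3, 15, 8, -7, -4]
step 13: [-5, -7, 1, -3, 15, 8, -11]
step 14: [-5, -7, 1, -3, 15, -88]
step 15: [-5, -7, 1, -3, 15, -88, -7]
The first disagreement with the trace is at step 13, where the value should be top = -11.

step 13, top = -11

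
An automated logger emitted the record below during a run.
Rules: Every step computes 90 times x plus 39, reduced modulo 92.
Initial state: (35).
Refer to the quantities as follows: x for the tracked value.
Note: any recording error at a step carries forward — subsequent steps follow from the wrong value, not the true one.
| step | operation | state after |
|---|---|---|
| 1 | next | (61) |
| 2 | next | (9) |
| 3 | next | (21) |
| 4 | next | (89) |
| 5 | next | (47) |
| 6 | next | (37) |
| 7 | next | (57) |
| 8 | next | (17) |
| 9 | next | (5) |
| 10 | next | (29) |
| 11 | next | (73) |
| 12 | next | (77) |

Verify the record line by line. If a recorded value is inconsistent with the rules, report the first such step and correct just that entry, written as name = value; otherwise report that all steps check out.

step 5, x = 45

step 1: x = (90*35 + 39) mod 92 = 61 -> exactly as logged
step 2: x = (90*61 + 39) mod 92 = 9 -> verified
step 3: x = (90*9 + 39) mod 92 = 21 -> agrees with the record
step 4: x = (90*21 + 39) mod 92 = 89 -> checks out
step 5: x = (90*89 + 39) mod 92 = 45 -> the recorded entry deviates here
That makes step 5 the first incorrect line — x = 45 is what it should show.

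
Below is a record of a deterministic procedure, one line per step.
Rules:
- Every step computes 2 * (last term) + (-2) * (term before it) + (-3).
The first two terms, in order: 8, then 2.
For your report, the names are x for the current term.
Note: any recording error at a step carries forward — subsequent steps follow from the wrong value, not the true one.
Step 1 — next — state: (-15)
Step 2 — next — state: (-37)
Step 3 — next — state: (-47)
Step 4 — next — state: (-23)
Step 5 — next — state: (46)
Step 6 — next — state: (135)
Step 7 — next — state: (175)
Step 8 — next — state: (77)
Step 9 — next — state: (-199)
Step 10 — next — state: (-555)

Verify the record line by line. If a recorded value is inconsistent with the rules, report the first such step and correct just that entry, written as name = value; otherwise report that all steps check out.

step 5, x = 45

Recomputing the run from the initial state:
step 1: x = -15
step 2: x = -37
step 3: x = -47
step 4: x = -23
step 5: x = 45
step 6: x = 133
step 7: x = 173
step 8: x = 77
step 9: x = -195
step 10: x = -547
The first disagreement with the record is at step 5, where the value should be x = 45.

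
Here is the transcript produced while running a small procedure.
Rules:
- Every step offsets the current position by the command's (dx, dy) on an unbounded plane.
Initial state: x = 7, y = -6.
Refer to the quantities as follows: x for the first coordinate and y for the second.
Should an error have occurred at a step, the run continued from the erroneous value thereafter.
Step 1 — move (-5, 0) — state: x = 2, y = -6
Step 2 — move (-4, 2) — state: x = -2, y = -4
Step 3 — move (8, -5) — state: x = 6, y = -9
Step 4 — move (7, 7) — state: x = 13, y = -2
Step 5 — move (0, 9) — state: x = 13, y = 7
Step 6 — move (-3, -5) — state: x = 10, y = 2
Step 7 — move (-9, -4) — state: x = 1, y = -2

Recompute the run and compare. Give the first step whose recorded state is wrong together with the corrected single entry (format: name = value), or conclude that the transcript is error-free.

no error

Recomputing the run from the initial state:
step 1: x = 2, y = -6
step 2: x = -2, y = -4
step 3: x = 6, y = -9
step 4: x = 13, y = -2
step 5: x = 13, y = 7
step 6: x = 10, y = 2
step 7: x = 1, y = -2
This matches the transcript at every step.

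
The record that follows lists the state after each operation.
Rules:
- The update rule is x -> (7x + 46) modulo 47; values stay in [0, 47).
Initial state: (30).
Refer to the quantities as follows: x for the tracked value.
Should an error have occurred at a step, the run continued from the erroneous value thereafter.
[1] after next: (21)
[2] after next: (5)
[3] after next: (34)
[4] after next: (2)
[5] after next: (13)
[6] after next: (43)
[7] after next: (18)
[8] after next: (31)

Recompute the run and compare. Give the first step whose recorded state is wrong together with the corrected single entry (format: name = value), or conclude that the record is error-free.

no error

Step 1: x = (7*30 + 46) mod 47 = 21 — verified.
Step 2: x = (7*21 + 46) mod 47 = 5 — verified.
Step 3: x = (7*5 + 46) mod 47 = 34 — consistent with the record.
Step 4: x = (7*34 + 46) mod 47 = 2 — agrees with the record.
Step 5: x = (7*2 + 46) mod 47 = 13 — in agreement.
Step 6: x = (7*13 + 46) mod 47 = 43 — checks out.
Step 7: x = (7*43 + 46) mod 47 = 18 — no discrepancy.
Step 8: x = (7*18 + 46) mod 47 = 31 — no discrepancy.
Every step is consistent.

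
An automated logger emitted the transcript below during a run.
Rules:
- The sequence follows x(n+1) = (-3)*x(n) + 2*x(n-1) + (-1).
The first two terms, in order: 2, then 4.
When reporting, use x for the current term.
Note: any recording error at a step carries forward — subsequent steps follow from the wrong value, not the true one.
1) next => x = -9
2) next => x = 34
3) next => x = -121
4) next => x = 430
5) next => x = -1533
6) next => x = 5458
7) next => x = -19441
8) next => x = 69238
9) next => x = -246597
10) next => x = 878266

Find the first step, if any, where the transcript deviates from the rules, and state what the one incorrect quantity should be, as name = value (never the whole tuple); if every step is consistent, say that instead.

no error

step 1: x = -3*(4) + (2)*(2) + (-1) = -9 -> checks out
step 2: x = -3*(-9) + (2)*(4) + (-1) = 34 -> in agreement
step 3: x = -3*(34) + (2)*(-9) + (-1) = -121 -> verified
step 4: x = -3*(-121) + (2)*(34) + (-1) = 430 -> agrees with the transcript
step 5: x = -3*(430) + (2)*(-121) + (-1) = -1533 -> confirmed correct
step 6: x = -3*(-1533) + (2)*(430) + (-1) = 5458 -> verified
step 7: x = -3*(5458) + (2)*(-1533) + (-1) = -19441 -> checks out
step 8: x = -3*(-19441) + (2)*(5458) + (-1) = 69238 -> no discrepancy
step 9: x = -3*(69238) + (2)*(-19441) + (-1) = -246597 -> no discrepancy
step 10: x = -3*(-246597) + (2)*(69238) + (-1) = 878266 -> matches
The whole run recomputes cleanly — no discrepancies.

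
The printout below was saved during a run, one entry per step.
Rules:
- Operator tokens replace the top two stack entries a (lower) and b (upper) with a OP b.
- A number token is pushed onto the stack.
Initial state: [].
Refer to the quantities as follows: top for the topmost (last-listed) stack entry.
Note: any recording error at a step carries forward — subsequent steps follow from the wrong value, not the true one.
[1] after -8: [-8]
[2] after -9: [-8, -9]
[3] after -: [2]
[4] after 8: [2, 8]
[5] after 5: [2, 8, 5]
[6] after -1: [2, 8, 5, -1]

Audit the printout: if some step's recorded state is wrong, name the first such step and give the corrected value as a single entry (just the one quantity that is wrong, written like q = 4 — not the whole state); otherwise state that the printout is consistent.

1. push -8: top = -8 (checks out)
2. push -9: top = -9 (matches)
3. -8 - -9 = 1 (the printout disagrees here)
First incorrect step: 3; the correct value is top = 1.

step 3, top = 1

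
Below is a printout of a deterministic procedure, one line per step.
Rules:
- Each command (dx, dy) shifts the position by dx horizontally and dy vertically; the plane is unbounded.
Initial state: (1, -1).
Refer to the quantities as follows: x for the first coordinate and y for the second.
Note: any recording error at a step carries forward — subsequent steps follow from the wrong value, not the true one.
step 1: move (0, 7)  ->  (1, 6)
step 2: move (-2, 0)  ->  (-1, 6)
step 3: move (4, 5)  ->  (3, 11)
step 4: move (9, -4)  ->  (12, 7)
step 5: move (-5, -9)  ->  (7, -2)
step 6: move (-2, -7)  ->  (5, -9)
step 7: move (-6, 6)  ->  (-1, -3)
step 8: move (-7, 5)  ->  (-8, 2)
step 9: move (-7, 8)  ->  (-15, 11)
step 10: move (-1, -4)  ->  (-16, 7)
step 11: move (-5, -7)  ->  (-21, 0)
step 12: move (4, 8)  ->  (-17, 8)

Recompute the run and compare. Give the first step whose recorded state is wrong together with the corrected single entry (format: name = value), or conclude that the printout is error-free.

step 9, y = 10

Recomputing the run from the initial state:
step 1: x = 1, y = 6
step 2: x = -1, y = 6
step 3: x = 3, y = 11
step 4: x = 12, y = 7
step 5: x = 7, y = -2
step 6: x = 5, y = -9
step 7: x = -1, y = -3
step 8: x = -8, y = 2
step 9: x = -15, y = 10
step 10: x = -16, y = 6
step 11: x = -21, y = -1
step 12: x = -17, y = 7
The first disagreement with the printout is at step 9, where the value should be y = 10.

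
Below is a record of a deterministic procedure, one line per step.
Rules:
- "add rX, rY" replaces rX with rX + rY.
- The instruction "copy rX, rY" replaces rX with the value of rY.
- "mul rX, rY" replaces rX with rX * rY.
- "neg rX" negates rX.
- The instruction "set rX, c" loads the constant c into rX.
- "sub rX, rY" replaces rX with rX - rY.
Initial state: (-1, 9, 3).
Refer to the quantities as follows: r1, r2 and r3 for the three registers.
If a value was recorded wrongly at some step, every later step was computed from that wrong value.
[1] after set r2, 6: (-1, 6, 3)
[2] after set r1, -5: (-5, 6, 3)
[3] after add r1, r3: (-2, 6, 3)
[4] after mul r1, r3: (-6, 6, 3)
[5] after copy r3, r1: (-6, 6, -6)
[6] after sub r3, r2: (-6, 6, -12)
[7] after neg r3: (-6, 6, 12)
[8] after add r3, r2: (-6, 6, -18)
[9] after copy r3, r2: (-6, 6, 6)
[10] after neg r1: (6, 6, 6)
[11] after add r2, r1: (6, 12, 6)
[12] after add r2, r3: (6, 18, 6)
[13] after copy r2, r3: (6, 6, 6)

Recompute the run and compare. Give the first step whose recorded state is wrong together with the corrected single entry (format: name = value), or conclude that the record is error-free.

step 8, r3 = 18

Step 1: r2 = 6 — matches.
Step 2: r1 = -5 — matches.
Step 3: r1 = -5 + 3 = -2 — matches.
Step 4: r1 = -2 * 3 = -6 — exactly as logged.
Step 5: r3 = -6 — no discrepancy.
Step 6: r3 = -6 - 6 = -12 — confirmed correct.
Step 7: r3 = -(-12) = 12 — matches.
Step 8: r3 = 12 + 6 = 18 — the entry is off here.
Conclusion: step 8 carries the first error; the entry should be r3 = 18.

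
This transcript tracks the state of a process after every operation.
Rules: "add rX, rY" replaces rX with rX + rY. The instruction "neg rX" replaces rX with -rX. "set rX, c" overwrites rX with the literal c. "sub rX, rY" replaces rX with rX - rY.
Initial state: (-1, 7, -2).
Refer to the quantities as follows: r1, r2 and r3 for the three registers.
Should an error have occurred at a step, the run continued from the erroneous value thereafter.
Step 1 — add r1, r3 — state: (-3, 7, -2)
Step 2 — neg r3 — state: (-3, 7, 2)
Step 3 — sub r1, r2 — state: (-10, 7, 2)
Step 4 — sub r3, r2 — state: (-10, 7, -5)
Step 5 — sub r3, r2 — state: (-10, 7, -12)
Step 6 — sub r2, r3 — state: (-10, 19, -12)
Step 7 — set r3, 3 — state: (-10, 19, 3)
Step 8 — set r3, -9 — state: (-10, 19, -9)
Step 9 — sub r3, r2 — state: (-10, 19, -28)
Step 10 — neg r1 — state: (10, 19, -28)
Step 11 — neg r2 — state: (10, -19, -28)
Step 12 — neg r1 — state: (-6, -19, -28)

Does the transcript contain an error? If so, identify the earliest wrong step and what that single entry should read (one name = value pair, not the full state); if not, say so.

Recomputing the run from the initial state:
step 1: r1 = -3, r2 = 7, r3 = -2
step 2: r1 = -3, r2 = 7, r3 = 2
step 3: r1 = -10, r2 = 7, r3 = 2
step 4: r1 = -10, r2 = 7, r3 = -5
step 5: r1 = -10, r2 = 7, r3 = -12
step 6: r1 = -10, r2 = 19, r3 = -12
step 7: r1 = -10, r2 = 19, r3 = 3
step 8: r1 = -10, r2 = 19, r3 = -9
step 9: r1 = -10, r2 = 19, r3 = -28
step 10: r1 = 10, r2 = 19, r3 = -28
step 11: r1 = 10, r2 = -19, r3 = -28
step 12: r1 = -10, r2 = -19, r3 = -28
The first disagreement with the transcript is at step 12, where the value should be r1 = -10.

step 12, r1 = -10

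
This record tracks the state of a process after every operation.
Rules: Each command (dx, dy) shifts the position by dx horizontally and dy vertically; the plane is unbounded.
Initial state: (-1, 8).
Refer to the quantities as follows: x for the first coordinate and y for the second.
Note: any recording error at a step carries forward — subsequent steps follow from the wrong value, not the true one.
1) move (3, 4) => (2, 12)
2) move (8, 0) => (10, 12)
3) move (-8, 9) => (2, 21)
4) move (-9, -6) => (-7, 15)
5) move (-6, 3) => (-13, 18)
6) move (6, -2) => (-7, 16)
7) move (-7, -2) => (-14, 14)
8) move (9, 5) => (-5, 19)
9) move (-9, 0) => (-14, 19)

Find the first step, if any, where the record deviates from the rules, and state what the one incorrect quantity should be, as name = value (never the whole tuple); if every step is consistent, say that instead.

step 1: x = -1 + (3) = 2, y = 8 + (4) = 12 -> agrees with the record
step 2: x = 2 + (8) = 10, y = 12 + (0) = 12 -> same as recorded
step 3: x = 10 + (-8) = 2, y = 12 + (9) = 21 -> consistent with the record
step 4: x = 2 + (-9) = -7, y = 21 + (-6) = 15 -> checks out
step 5: x = -7 + (-6) = -13, y = 15 + (3) = 18 -> agrees with the record
step 6: x = -13 + (6) = -7, y = 18 + (-2) = 16 -> agrees with the record
step 7: x = -7 + (-7) = -14, y = 16 + (-2) = 14 -> same as recorded
step 8: x = -14 + (9) = -5, y = 14 + (5) = 19 -> in agreement
step 9: x = -5 + (-9) = -14, y = 19 + (0) = 19 -> verified
All steps check out; nothing to correct.

no error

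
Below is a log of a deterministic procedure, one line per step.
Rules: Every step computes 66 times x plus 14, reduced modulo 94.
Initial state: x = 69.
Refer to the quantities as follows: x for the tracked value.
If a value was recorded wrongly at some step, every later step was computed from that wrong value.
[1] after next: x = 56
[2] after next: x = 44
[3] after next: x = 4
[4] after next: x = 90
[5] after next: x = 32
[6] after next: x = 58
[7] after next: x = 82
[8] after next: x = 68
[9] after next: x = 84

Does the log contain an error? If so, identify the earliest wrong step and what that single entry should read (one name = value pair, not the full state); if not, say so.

Recomputing the run from the initial state:
step 1: x = 56
step 2: x = 44
step 3: x = 4
step 4: x = 90
step 5: x = 32
step 6: x = 58
step 7: x = 82
step 8: x = 68
step 9: x = 84
This matches the log at every step.

no error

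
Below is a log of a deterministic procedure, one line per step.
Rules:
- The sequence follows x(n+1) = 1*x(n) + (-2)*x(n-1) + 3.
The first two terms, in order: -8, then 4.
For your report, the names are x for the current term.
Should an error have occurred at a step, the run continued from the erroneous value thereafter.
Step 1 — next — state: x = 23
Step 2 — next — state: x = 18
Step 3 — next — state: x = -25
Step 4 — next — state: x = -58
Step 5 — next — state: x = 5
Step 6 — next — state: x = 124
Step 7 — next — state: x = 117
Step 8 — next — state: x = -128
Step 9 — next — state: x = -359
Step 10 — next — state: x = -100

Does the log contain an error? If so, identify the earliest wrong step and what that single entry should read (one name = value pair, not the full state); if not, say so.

step 5, x = -5

Recomputing the run from the initial state:
step 1: x = 23
step 2: x = 18
step 3: x = -25
step 4: x = -58
step 5: x = -5
step 6: x = 114
step 7: x = 127
step 8: x = -98
step 9: x = -349
step 10: x = -150
The first disagreement with the log is at step 5, where the value should be x = -5.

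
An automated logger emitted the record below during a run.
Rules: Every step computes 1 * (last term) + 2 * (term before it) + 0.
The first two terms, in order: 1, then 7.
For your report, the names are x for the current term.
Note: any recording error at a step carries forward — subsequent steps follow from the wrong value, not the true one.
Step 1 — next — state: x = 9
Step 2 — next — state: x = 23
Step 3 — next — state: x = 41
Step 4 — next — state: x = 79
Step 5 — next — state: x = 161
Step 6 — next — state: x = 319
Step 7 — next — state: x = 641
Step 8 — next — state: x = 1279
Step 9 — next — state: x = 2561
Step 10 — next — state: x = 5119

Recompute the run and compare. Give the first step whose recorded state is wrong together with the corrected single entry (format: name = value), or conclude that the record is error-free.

Recomputing the run from the initial state:
step 1: x = 9
step 2: x = 23
step 3: x = 41
step 4: x = 87
step 5: x = 169
step 6: x = 343
step 7: x = 681
step 8: x = 1367
step 9: x = 2729
step 10: x = 5463
The first disagreement with the record is at step 4, where the value should be x = 87.

step 4, x = 87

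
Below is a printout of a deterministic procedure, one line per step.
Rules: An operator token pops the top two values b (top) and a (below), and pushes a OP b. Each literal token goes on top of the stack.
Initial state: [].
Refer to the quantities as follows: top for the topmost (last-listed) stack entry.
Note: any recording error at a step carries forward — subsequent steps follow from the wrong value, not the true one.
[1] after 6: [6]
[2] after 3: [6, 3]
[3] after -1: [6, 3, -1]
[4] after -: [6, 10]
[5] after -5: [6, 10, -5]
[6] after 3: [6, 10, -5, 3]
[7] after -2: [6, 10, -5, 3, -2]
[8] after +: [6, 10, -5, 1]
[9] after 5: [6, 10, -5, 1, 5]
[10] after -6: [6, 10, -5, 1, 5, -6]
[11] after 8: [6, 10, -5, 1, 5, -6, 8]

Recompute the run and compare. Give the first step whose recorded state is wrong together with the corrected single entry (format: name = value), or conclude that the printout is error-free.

step 4, top = 4

Step 1: push 6: top = 6 — consistent with the printout.
Step 2: push 3: top = 3 — in agreement.
Step 3: push -1: top = -1 — consistent with the printout.
Step 4: 3 - -1 = 4 — this is not what the printout shows.
Step 4 is the first one off; corrected, top = 4.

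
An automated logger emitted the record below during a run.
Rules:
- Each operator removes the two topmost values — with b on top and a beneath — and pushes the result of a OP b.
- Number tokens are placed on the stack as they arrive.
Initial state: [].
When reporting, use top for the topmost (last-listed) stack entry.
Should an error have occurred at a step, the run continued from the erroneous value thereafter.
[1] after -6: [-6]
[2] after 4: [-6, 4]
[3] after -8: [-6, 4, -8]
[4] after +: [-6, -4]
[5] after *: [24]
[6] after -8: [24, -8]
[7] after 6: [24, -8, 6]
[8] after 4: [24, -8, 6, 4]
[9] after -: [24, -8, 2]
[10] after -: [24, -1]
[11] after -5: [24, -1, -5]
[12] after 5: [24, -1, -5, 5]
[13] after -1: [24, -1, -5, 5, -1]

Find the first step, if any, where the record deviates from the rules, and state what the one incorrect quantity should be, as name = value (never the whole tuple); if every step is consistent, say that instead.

Recomputing the run from the initial state:
step 1: [-6]
step 2: [-6, 4]
step 3: [-6, 4, -8]
step 4: [-6, -4]
step 5: [24]
step 6: [24, -8]
step 7: [24, -8, 6]
step 8: [24, -8, 6, 4]
step 9: [24, -8, 2]
step 10: [24, -10]
step 11: [24, -10, -5]
step 12: [24, -10, -5, 5]
step 13: [24, -10, -5, 5, -1]
The first disagreement with the record is at step 10, where the value should be top = -10.

step 10, top = -10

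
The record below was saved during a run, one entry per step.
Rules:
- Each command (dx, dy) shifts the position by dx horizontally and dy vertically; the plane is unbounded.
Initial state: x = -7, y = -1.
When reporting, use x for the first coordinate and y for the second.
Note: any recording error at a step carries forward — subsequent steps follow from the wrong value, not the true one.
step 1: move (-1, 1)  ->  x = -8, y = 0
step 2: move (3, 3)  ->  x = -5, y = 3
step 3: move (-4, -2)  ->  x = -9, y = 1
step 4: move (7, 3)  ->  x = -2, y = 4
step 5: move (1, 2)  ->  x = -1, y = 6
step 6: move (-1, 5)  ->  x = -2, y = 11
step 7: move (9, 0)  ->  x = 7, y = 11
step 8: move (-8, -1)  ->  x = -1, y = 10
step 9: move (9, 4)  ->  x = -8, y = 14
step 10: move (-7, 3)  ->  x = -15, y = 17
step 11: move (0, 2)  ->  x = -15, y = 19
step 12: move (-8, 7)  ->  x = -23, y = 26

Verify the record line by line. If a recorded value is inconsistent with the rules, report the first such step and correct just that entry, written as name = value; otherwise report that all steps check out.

Recomputing the run from the initial state:
step 1: x = -8, y = 0
step 2: x = -5, y = 3
step 3: x = -9, y = 1
step 4: x = -2, y = 4
step 5: x = -1, y = 6
step 6: x = -2, y = 11
step 7: x = 7, y = 11
step 8: x = -1, y = 10
step 9: x = 8, y = 14
step 10: x = 1, y = 17
step 11: x = 1, y = 19
step 12: x = -7, y = 26
The first disagreement with the record is at step 9, where the value should be x = 8.

step 9, x = 8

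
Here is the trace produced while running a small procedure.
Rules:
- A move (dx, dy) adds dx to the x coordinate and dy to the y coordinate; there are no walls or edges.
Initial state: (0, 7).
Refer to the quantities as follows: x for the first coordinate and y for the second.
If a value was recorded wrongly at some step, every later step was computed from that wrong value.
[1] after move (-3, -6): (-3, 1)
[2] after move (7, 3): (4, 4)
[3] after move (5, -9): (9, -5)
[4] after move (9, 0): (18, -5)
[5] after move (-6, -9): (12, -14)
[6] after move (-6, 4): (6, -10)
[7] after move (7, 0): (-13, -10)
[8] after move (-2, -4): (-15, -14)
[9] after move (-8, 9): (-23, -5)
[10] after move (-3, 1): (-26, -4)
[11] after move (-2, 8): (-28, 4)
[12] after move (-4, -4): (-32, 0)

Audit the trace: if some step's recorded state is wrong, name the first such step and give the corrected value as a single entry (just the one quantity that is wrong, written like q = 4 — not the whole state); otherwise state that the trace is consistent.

Step 1: x = 0 + (-3) = -3, y = 7 + (-6) = 1 — confirmed correct.
Step 2: x = -3 + (7) = 4, y = 1 + (3) = 4 — verified.
Step 3: x = 4 + (5) = 9, y = 4 + (-9) = -5 — confirmed correct.
Step 4: x = 9 + (9) = 18, y = -5 + (0) = -5 — confirmed correct.
Step 5: x = 18 + (-6) = 12, y = -5 + (-9) = -14 — checks out.
Step 6: x = 12 + (-6) = 6, y = -14 + (4) = -10 — matches.
Step 7: x = 6 + (7) = 13, y = -10 + (0) = -10 — the recorded entry deviates here.
That makes step 7 the first incorrect line — x = 13 is what it should show.

step 7, x = 13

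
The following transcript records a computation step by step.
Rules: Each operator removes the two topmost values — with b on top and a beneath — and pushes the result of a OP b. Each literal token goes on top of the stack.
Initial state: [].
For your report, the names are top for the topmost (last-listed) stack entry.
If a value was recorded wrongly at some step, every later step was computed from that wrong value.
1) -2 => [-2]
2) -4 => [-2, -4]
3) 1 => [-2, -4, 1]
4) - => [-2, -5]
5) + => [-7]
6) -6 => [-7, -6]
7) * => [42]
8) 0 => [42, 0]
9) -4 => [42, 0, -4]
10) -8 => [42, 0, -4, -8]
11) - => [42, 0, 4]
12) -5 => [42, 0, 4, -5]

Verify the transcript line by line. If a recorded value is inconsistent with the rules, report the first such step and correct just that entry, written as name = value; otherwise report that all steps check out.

Step 1: push -2: top = -2 — matches.
Step 2: push -4: top = -4 — agrees with the transcript.
Step 3: push 1: top = 1 — agrees with the transcript.
Step 4: -4 - 1 = -5 — verified.
Step 5: -2 + -5 = -7 — matches.
Step 6: push -6: top = -6 — same as recorded.
Step 7: -7 * -6 = 42 — matches.
Step 8: push 0: top = 0 — matches.
Step 9: push -4: top = -4 — checks out.
Step 10: push -8: top = -8 — verified.
Step 11: -4 - -8 = 4 — verified.
Step 12: push -5: top = -5 — confirmed correct.
No step deviates from the rules.

no error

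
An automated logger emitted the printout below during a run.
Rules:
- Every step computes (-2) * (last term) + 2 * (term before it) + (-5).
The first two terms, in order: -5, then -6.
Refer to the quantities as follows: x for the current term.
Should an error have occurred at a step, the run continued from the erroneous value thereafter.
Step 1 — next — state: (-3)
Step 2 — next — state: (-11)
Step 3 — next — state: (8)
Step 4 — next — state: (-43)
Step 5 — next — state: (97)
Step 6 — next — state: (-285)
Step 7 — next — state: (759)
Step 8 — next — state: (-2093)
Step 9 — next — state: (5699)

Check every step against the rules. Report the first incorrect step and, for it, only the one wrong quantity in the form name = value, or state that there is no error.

Recomputing the run from the initial state:
step 1: x = -3
step 2: x = -11
step 3: x = 11
step 4: x = -49
step 5: x = 115
step 6: x = -333
step 7: x = 891
step 8: x = -2453
step 9: x = 6683
The first disagreement with the printout is at step 3, where the value should be x = 11.

step 3, x = 11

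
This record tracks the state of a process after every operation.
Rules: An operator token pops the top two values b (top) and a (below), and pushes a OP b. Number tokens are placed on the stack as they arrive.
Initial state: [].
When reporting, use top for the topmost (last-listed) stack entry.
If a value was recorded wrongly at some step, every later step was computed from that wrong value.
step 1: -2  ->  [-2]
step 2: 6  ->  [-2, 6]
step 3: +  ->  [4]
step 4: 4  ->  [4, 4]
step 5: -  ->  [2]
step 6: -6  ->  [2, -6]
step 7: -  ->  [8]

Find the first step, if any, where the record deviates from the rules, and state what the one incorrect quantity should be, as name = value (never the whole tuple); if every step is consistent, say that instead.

step 5, top = 0

Recomputing the run from the initial state:
step 1: [-2]
step 2: [-2, 6]
step 3: [4]
step 4: [4, 4]
step 5: [0]
step 6: [0, -6]
step 7: [6]
The first disagreement with the record is at step 5, where the value should be top = 0.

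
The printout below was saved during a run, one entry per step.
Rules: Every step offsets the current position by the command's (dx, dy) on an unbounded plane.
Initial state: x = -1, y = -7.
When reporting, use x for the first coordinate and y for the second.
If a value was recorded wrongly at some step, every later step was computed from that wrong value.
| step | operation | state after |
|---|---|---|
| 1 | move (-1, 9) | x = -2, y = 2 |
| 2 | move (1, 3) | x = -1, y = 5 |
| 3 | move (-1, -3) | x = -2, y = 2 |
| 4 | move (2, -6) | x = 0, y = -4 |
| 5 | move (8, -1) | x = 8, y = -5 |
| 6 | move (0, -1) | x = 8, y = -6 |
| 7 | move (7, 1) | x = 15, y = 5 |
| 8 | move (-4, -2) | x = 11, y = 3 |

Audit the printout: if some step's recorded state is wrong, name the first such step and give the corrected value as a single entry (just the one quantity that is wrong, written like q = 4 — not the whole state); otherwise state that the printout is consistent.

1. x = -1 + (-1) = -2, y = -7 + (9) = 2 (verified)
2. x = -2 + (1) = -1, y = 2 + (3) = 5 (checks out)
3. x = -1 + (-1) = -2, y = 5 + (-3) = 2 (matches)
4. x = -2 + (2) = 0, y = 2 + (-6) = -4 (agrees with the printout)
5. x = 0 + (8) = 8, y = -4 + (-1) = -5 (no discrepancy)
6. x = 8 + (0) = 8, y = -5 + (-1) = -6 (checks out)
7. x = 8 + (7) = 15, y = -6 + (1) = -5 (the entry is off here)
Conclusion: step 7 carries the first error; the entry should be y = -5.

step 7, y = -5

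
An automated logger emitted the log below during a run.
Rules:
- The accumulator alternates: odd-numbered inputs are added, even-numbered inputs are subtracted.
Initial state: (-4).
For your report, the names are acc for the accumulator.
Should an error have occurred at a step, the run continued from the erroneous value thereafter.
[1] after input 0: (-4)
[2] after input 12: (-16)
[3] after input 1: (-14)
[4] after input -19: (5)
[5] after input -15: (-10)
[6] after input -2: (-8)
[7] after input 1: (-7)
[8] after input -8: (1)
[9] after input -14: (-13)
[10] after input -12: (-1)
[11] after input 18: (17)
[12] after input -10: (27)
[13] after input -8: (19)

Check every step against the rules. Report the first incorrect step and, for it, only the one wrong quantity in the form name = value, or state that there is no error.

Step 1: acc = -4 + 0 = -4 — verified.
Step 2: acc = -4 - 12 = -16 — verified.
Step 3: acc = -16 + 1 = -15 — the recorded entry deviates here.
Step 3 is the first one off; corrected, acc = -15.

step 3, acc = -15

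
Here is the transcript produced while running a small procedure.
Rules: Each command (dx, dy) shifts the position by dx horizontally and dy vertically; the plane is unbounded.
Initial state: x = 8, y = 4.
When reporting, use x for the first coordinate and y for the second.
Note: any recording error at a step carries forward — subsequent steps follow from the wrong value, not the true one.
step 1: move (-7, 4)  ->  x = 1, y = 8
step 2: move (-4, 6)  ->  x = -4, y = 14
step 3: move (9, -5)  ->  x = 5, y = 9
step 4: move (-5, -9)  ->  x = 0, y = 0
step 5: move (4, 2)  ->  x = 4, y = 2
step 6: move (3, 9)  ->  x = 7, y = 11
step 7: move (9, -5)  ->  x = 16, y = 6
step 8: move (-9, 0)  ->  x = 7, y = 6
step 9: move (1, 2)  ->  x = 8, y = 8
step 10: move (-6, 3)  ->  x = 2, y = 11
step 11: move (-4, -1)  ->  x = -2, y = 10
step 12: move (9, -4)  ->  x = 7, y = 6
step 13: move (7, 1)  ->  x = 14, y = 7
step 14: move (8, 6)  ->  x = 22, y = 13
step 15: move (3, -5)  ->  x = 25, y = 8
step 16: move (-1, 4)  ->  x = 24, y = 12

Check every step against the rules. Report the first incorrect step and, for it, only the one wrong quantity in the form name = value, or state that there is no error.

Recomputing the run from the initial state:
step 1: x = 1, y = 8
step 2: x = -3, y = 14
step 3: x = 6, y = 9
step 4: x = 1, y = 0
step 5: x = 5, y = 2
step 6: x = 8, y = 11
step 7: x = 17, y = 6
step 8: x = 8, y = 6
step 9: x = 9, y = 8
step 10: x = 3, y = 11
step 11: x = -1, y = 10
step 12: x = 8, y = 6
step 13: x = 15, y = 7
step 14: x = 23, y = 13
step 15: x = 26, y = 8
step 16: x = 25, y = 12
The first disagreement with the transcript is at step 2, where the value should be x = -3.

step 2, x = -3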